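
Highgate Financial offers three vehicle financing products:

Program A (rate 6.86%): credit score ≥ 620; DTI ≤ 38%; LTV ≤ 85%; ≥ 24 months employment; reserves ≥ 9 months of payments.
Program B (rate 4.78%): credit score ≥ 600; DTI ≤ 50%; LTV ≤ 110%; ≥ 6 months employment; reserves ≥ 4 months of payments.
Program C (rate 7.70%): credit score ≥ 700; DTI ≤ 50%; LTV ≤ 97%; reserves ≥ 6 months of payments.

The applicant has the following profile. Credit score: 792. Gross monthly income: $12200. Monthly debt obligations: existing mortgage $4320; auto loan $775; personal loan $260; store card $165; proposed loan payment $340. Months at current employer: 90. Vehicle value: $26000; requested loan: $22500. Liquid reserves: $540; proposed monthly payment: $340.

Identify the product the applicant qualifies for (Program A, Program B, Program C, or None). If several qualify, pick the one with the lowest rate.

None

Total debts = (4,320 + 775 + 260 + 165 + 340) = 5,860; DTI = 5,860/12,200 = 48%.
LTV = 22,500/26,000 = 86.5%.
Reserves = 540/340 = 1.6 months.
Program A: score 792 ≥ 620; DTI 48% > 38%; LTV 86.5% > 85%; employment 90 ≥ 24 mo; reserves 1.6 < 9 mo → does not qualify.
Program B: score 792 ≥ 600; DTI 48% ≤ 50%; LTV 86.5% ≤ 110%; employment 90 ≥ 6 mo; reserves 1.6 < 4 mo → does not qualify.
Program C: score 792 ≥ 700; DTI 48% ≤ 50%; LTV 86.5% ≤ 97%; reserves 1.6 < 6 mo → does not qualify.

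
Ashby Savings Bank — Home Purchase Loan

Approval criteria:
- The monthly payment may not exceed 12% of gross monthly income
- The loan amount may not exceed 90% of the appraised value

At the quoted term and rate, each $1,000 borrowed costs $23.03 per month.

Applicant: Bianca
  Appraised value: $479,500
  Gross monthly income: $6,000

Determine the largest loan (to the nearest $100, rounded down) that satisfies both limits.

Payment cap: 12% × $6,000 = $720/month.
At $23.03 per $1,000, that supports 720/23.03 × 1,000 ≈ $31,263 → $31,200.
LTV cap: 90% × $479,500 = $431,550 → $431,500.
Binding constraint: payment-to-income.

$31,200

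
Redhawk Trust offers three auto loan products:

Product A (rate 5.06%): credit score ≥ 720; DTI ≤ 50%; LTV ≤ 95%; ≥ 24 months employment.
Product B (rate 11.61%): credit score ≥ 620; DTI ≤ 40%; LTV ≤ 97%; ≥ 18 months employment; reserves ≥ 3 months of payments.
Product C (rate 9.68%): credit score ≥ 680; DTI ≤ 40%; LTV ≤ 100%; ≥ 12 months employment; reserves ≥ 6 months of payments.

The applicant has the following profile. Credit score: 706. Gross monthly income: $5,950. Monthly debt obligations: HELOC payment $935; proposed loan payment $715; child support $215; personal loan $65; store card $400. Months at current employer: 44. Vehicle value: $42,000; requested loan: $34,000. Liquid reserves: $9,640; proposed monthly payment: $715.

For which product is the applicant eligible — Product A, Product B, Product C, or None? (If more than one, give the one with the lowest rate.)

Total debts = (935 + 715 + 215 + 65 + 400) = 2,330; DTI = 2,330/5,950 = 39.2%.
LTV = 34,000/42,000 = 81%.
Reserves = 9,640/715 = 13.5 months.
Product A: score 706 < 720; DTI 39.2% ≤ 50%; LTV 81% ≤ 95%; employment 44 ≥ 24 mo → does not qualify.
Product B: score 706 ≥ 620; DTI 39.2% ≤ 40%; LTV 81% ≤ 97%; employment 44 ≥ 18 mo; reserves 13.5 ≥ 3 mo → qualifies.
Product C: score 706 ≥ 680; DTI 39.2% ≤ 40%; LTV 81% ≤ 100%; employment 44 ≥ 12 mo; reserves 13.5 ≥ 6 mo → qualifies.
Qualifying: Product B, Product C. Lowest rate is 9.68% → Product C.

Product C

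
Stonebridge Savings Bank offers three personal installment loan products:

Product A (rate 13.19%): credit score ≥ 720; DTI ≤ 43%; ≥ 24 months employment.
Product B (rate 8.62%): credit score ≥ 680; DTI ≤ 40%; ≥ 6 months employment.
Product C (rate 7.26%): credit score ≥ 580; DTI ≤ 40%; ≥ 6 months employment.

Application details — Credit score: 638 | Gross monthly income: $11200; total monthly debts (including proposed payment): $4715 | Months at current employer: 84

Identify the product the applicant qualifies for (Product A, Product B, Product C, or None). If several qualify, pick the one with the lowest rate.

DTI = 4,715/11,200 = 42.1%.
Product A: score 638 < 720; DTI 42.1% ≤ 43%; employment 84 ≥ 24 mo → does not qualify.
Product B: score 638 < 680; DTI 42.1% > 40%; employment 84 ≥ 6 mo → does not qualify.
Product C: score 638 ≥ 580; DTI 42.1% > 40%; employment 84 ≥ 6 mo → does not qualify.

None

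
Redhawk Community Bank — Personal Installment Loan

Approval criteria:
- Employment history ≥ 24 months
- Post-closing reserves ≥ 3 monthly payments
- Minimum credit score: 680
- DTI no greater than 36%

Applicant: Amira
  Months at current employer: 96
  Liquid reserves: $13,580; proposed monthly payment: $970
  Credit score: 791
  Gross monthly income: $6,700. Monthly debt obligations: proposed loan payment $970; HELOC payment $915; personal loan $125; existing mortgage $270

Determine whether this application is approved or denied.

Approved

Employment 96 ≥ 24 months
Reserves = 13,580/970 = 14.0 months ≥ 3
Credit score 791 ≥ 680 (meets)
Total monthly debts = (970 + 915 + 125 + 270) = 2,280. DTI: 2,280 ÷ 6,700 = 34%, within the 36% cap
All criteria satisfied.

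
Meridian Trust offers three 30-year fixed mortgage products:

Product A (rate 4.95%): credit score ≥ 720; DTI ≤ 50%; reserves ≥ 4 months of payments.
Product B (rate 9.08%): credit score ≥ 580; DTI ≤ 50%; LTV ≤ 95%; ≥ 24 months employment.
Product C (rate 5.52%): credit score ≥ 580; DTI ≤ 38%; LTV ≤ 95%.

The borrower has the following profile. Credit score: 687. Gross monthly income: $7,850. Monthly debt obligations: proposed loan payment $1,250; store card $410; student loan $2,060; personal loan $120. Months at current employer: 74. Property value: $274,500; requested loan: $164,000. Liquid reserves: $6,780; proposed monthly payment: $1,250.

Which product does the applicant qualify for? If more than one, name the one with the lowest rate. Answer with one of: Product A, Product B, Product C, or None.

Total debts = (1,250 + 410 + 2,060 + 120) = 3,840; DTI = 3,840/7,850 = 48.9%.
LTV = 164,000/274,500 = 59.7%.
Reserves = 6,780/1,250 = 5.4 months.
Product A: score 687 < 720; DTI 48.9% ≤ 50%; reserves 5.4 ≥ 4 mo → does not qualify.
Product B: score 687 ≥ 580; DTI 48.9% ≤ 50%; LTV 59.7% ≤ 95%; employment 74 ≥ 24 mo → qualifies.
Product C: score 687 ≥ 580; DTI 48.9% > 38%; LTV 59.7% ≤ 95% → does not qualify.

Product B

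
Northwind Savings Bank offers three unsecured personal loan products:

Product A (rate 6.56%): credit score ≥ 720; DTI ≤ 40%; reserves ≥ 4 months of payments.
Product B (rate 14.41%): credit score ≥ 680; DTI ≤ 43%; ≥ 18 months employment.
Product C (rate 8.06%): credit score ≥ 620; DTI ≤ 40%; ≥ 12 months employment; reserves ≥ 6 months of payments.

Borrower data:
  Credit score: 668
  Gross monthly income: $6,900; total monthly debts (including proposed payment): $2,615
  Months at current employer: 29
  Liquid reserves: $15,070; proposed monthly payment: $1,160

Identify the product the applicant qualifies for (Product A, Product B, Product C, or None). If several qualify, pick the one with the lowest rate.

Product C

DTI = 2,615/6,900 = 37.9%.
Reserves = 15,070/1,160 = 13.0 months.
Product A: score 668 < 720; DTI 37.9% ≤ 40%; reserves 13.0 ≥ 4 mo → does not qualify.
Product B: score 668 < 680; DTI 37.9% ≤ 43%; employment 29 ≥ 18 mo → does not qualify.
Product C: score 668 ≥ 620; DTI 37.9% ≤ 40%; employment 29 ≥ 12 mo; reserves 13.0 ≥ 6 mo → qualifies.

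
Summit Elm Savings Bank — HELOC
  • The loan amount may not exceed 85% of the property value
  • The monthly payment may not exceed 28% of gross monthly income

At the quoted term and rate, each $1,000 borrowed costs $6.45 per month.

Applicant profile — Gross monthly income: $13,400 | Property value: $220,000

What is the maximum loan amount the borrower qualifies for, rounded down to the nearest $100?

Payment cap: 28% × $13,400 = $3,752/month.
At $6.45 per $1,000, that supports 3,752/6.45 × 1,000 ≈ $581,705 → $581,700.
LTV cap: 85% × $220,000 = $187,000 → $187,000.
Binding constraint: loan-to-value.

$187,000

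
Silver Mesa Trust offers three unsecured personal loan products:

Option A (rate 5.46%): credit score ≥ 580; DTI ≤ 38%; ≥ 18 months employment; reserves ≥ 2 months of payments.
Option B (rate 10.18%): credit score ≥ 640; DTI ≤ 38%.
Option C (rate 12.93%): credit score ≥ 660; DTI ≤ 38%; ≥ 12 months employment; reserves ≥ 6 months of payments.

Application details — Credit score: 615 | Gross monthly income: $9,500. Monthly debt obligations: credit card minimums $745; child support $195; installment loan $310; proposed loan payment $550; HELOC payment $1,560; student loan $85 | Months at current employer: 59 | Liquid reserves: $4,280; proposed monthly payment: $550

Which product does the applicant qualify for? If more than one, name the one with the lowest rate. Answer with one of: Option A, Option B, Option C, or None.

Total debts = (745 + 195 + 310 + 550 + 1,560 + 85) = 3,445; DTI = 3,445/9,500 = 36.3%.
Reserves = 4,280/550 = 7.8 months.
Option A: score 615 ≥ 580; DTI 36.3% ≤ 38%; employment 59 ≥ 18 mo; reserves 7.8 ≥ 2 mo → qualifies.
Option B: score 615 < 640; DTI 36.3% ≤ 38% → does not qualify.
Option C: score 615 < 660; DTI 36.3% ≤ 38%; employment 59 ≥ 12 mo; reserves 7.8 ≥ 6 mo → does not qualify.

Option A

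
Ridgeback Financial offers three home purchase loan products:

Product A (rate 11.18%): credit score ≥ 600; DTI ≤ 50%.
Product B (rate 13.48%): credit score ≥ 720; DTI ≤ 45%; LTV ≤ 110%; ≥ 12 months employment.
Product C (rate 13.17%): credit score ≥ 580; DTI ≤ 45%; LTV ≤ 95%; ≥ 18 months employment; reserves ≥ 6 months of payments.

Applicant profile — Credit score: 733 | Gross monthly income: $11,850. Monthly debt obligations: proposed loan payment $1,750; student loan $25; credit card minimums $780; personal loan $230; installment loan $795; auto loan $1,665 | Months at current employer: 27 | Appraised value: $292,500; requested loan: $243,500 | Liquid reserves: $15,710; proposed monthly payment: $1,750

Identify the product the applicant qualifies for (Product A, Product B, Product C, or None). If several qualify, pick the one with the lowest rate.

Total debts = (1,750 + 25 + 780 + 230 + 795 + 1,665) = 5,245; DTI = 5,245/11,850 = 44.3%.
LTV = 243,500/292,500 = 83.2%.
Reserves = 15,710/1,750 = 9.0 months.
Product A: score 733 ≥ 600; DTI 44.3% ≤ 50% → qualifies.
Product B: score 733 ≥ 720; DTI 44.3% ≤ 45%; LTV 83.2% ≤ 110%; employment 27 ≥ 12 mo → qualifies.
Product C: score 733 ≥ 580; DTI 44.3% ≤ 45%; LTV 83.2% ≤ 95%; employment 27 ≥ 18 mo; reserves 9.0 ≥ 6 mo → qualifies.
Qualifying: Product A, Product B, Product C. Lowest rate is 11.18% → Product A.

Product A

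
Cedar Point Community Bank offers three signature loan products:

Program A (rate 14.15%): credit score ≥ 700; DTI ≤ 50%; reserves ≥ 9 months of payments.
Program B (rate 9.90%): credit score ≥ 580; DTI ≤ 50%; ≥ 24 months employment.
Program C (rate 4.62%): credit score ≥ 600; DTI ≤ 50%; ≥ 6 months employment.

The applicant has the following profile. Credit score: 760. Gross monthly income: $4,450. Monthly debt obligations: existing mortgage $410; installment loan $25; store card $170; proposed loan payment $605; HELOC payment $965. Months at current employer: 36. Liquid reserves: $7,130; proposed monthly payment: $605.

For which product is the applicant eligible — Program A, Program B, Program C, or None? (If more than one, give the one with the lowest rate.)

Total debts = (410 + 25 + 170 + 605 + 965) = 2,175; DTI = 2,175/4,450 = 48.9%.
Reserves = 7,130/605 = 11.8 months.
Program A: score 760 ≥ 700; DTI 48.9% ≤ 50%; reserves 11.8 ≥ 9 mo → qualifies.
Program B: score 760 ≥ 580; DTI 48.9% ≤ 50%; employment 36 ≥ 24 mo → qualifies.
Program C: score 760 ≥ 600; DTI 48.9% ≤ 50%; employment 36 ≥ 6 mo → qualifies.
Qualifying: Program A, Program B, Program C. Lowest rate is 4.62% → Program C.

Program C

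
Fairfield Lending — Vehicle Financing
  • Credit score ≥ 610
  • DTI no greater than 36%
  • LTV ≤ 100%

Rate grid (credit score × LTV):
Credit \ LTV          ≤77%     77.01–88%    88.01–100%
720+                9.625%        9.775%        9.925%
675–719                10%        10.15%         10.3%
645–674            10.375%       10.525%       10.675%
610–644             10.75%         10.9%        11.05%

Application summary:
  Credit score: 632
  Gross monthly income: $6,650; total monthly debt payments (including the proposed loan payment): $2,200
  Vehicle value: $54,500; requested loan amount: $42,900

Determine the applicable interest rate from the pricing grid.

10.9%

Credit score 632 ≥ 610; DTI = 2,200/6,650 = 33.1% ≤ 36%
LTV = 42,900/54,500 = 78.7% ≤ 100%
Row: 632 falls in 610–644. Column: 78.7% falls in 77.01–88%. Rate = 10.9%.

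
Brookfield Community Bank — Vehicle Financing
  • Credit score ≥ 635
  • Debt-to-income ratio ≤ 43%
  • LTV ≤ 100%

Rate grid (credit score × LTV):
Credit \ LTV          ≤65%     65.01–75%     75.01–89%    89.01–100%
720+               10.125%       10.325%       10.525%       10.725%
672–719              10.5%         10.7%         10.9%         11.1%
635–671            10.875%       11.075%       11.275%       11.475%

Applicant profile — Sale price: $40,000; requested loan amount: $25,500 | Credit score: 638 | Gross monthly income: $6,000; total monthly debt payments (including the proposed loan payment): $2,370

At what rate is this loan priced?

Credit score 638 ≥ 635; Debt-to-income = 2,370/6,000 = 39.5% — meets 43% limit
Loan-to-value = 25,500/40,000 = 63.8% — pass (100% max)
Credit 638 → row 635–671; LTV 63.8% → column ≤65%. Grid cell → 10.875%.

10.875%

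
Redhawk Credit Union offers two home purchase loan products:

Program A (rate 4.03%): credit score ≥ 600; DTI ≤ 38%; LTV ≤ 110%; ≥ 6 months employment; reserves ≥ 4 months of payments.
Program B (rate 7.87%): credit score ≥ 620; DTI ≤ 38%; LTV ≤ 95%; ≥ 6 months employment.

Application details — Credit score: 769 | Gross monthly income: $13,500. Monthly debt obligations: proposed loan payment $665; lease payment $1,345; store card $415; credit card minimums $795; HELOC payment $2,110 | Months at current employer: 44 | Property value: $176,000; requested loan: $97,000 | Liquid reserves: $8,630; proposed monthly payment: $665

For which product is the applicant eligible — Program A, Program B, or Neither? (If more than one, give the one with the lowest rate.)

Total debts = (665 + 1,345 + 415 + 795 + 2,110) = 5,330; DTI = 5,330/13,500 = 39.5%.
LTV = 97,000/176,000 = 55.1%.
Reserves = 8,630/665 = 13.0 months.
Program A: score 769 ≥ 600; DTI 39.5% > 38%; LTV 55.1% ≤ 110%; employment 44 ≥ 6 mo; reserves 13.0 ≥ 4 mo → does not qualify.
Program B: score 769 ≥ 620; DTI 39.5% > 38%; LTV 55.1% ≤ 95%; employment 44 ≥ 6 mo → does not qualify.

Neither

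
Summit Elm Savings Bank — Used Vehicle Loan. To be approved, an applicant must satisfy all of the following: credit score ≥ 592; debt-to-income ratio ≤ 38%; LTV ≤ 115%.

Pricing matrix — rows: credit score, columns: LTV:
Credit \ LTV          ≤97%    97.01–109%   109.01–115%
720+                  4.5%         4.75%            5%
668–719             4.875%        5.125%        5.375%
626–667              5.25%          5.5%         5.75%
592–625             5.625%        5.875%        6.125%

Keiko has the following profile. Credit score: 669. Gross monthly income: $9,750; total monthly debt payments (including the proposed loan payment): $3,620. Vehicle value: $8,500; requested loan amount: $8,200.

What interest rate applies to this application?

4.875%

Credit score 669 ≥ 592; DTI = 3,620/9,750 = 37.1% ≤ 38%
Loan-to-value = 8,200/8,500 = 96.5% — pass (115% max)
Score 669 is in the 668–719 band; LTV 96.5% is in the ≤97% band → 4.875%.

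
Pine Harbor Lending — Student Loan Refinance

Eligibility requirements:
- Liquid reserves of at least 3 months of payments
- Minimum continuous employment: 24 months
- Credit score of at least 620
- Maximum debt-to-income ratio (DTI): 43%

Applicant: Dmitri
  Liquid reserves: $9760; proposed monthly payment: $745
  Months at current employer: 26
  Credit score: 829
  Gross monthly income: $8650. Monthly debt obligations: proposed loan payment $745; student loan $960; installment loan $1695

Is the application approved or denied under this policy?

Approved

Reserves: 9,760 ÷ 745 = 13.1 months (meets 3-month minimum)
Employment 26 ≥ 24 months
Credit score 829 ≥ 620 (meets)
Total monthly debts = (745 + 960 + 1,695) = 3,400. DTI: 3,400 ÷ 8,650 = 39.3%, within the 43% cap
All criteria satisfied.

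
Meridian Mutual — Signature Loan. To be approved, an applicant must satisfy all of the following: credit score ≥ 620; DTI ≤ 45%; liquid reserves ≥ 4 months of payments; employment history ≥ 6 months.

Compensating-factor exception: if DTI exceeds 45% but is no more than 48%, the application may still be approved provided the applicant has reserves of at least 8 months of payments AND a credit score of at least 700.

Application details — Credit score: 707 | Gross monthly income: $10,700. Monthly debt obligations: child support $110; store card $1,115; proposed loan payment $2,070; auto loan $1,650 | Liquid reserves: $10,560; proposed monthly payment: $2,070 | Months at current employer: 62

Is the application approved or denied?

Denied

Credit score 707 ≥ 620 (meets base)
Total debts = (110 + 1,115 + 2,070 + 1,650) = 4,945. DTI: 4,945 ÷ 10,700 = 46.2%, over the 45% base limit.
Reserves = 10,560/2,070 = 5.1 months ≥ 4
Employment 62 ≥ 6 months
46.2% falls in the override range (45%–48%), so the compensating-factor test applies.
Override check — reserves: 5.1 mo (short of 8); score: 707 (ok).
Override conditions not both satisfied; exception does not apply.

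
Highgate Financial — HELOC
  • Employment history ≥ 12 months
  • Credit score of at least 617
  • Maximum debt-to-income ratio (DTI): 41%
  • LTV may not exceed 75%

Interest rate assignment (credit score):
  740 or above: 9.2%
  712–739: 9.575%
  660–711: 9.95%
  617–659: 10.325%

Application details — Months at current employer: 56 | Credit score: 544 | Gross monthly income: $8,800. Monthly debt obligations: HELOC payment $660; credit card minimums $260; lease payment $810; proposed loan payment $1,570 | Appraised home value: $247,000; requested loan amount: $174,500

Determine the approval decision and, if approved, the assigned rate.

Denied

Credit score 544 < 617 (below minimum)
LTV: 174,500 ÷ 247,000 = 70.6%, within 75% cap
Employment 56 ≥ 12 months
Total monthly debts = (660 + 260 + 810 + 1,570) = 3,300. DTI = 3,300/8,800 = 37.5% ≤ 41%
Not all requirements met → denied.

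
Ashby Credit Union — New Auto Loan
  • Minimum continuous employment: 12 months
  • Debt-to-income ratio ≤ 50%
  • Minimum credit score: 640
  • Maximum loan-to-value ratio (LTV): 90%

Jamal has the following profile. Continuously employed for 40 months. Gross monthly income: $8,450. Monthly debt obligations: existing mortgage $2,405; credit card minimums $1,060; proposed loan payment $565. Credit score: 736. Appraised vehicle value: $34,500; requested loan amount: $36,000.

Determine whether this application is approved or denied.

Denied

Employment 40 ≥ 12 months
Total monthly debts = (2,405 + 1,060 + 565) = 4,030. DTI = 4,030/8,450 = 47.7% ≤ 50%
Credit score 736 ≥ 640 (meets)
Loan-to-value = 36,000/34,500 = 104.3% — fail (90% max)
Fails on LTV.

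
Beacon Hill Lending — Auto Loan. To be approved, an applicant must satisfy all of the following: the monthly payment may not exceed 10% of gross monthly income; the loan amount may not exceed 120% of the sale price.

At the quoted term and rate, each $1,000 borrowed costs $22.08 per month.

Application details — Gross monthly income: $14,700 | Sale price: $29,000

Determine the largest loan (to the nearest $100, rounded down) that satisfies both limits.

Payment cap: 10% × $14,700 = $1,470/month.
At $22.08 per $1,000, that supports 1,470/22.08 × 1,000 ≈ $66,576 → $66,500.
LTV cap: 120% × $29,000 = $34,800 → $34,800.
Binding constraint: loan-to-value.

$34,800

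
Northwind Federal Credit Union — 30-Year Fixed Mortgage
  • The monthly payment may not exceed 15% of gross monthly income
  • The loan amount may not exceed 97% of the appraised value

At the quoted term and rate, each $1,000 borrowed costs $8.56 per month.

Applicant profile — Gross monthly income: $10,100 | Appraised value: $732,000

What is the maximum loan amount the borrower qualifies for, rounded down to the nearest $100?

Payment cap: 15% × $10,100 = $1,515/month.
At $8.56 per $1,000, that supports 1,515/8.56 × 1,000 ≈ $176,985 → $176,900.
LTV cap: 97% × $732,000 = $710,040 → $710,000.
Binding constraint: payment-to-income.

$176,900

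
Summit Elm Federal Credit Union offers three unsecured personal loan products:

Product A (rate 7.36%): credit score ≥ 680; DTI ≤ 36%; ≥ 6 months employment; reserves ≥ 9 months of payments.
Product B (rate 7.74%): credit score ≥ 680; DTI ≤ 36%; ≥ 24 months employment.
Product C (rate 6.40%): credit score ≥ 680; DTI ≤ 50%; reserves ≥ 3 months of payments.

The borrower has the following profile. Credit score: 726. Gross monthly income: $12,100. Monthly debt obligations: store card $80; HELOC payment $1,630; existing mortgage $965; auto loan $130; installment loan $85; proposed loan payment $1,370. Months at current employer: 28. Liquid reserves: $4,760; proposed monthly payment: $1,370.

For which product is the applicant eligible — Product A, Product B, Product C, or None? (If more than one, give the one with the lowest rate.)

Product C

Total debts = (80 + 1,630 + 965 + 130 + 85 + 1,370) = 4,260; DTI = 4,260/12,100 = 35.2%.
Reserves = 4,760/1,370 = 3.5 months.
Product A: score 726 ≥ 680; DTI 35.2% ≤ 36%; employment 28 ≥ 6 mo; reserves 3.5 < 9 mo → does not qualify.
Product B: score 726 ≥ 680; DTI 35.2% ≤ 36%; employment 28 ≥ 24 mo → qualifies.
Product C: score 726 ≥ 680; DTI 35.2% ≤ 50%; reserves 3.5 ≥ 3 mo → qualifies.
Qualifying: Product B, Product C. Lowest rate is 6.40% → Product C.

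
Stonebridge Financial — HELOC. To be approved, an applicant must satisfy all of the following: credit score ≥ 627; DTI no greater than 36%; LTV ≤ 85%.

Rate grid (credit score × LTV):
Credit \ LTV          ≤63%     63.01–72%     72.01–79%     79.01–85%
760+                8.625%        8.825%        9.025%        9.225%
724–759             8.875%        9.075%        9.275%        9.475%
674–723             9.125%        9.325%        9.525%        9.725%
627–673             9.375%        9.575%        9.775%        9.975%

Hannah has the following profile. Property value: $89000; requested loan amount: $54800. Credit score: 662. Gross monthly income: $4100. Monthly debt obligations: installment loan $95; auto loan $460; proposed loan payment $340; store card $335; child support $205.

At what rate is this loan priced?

9.375%

Credit score 662 ≥ 627; Total monthly debts = (95 + 460 + 340 + 335 + 205) = 1,435. DTI = 1,435/4,100 = 35% ≤ 36%
LTV = 54,800/89,000 = 61.6% ≤ 85%
Score 662 is in the 627–673 band; LTV 61.6% is in the ≤63% band → 9.375%.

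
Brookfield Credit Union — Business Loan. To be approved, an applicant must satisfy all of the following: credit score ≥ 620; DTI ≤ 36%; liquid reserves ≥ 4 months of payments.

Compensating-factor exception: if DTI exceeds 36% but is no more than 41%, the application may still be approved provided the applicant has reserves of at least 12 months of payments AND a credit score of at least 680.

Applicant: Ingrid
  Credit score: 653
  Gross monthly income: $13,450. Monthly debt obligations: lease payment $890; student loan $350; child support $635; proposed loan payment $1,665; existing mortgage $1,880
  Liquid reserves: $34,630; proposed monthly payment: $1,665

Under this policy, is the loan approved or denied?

Credit score 653 ≥ 620 (meets base)
Total debts = (890 + 350 + 635 + 1,665 + 1,880) = 5,420. DTI = 5,420/13,450 = 40.3% > 36% — standard DTI limit exceeded.
Liquid reserves cover 34,630/1,665 = 20.8 months — ≥ 4 required
40.3% falls in the override range (36%–41%), so the compensating-factor test applies.
Reserves 20.8 ≥ 12 months; credit score 653 < 680.
Compensating-factor requirement not fully met.

Denied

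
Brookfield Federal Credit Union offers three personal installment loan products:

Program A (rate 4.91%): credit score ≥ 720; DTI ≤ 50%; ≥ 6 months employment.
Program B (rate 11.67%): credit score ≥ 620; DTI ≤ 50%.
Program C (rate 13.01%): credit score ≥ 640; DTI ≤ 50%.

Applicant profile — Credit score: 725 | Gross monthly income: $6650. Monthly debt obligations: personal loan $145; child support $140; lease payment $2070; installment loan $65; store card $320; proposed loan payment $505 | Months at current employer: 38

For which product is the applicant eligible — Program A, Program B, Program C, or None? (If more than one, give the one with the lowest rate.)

Total debts = (145 + 140 + 2,070 + 65 + 320 + 505) = 3,245; DTI = 3,245/6,650 = 48.8%.
Program A: score 725 ≥ 720; DTI 48.8% ≤ 50%; employment 38 ≥ 6 mo → qualifies.
Program B: score 725 ≥ 620; DTI 48.8% ≤ 50% → qualifies.
Program C: score 725 ≥ 640; DTI 48.8% ≤ 50% → qualifies.
Qualifying: Program A, Program B, Program C. Lowest rate is 4.91% → Program A.

Program A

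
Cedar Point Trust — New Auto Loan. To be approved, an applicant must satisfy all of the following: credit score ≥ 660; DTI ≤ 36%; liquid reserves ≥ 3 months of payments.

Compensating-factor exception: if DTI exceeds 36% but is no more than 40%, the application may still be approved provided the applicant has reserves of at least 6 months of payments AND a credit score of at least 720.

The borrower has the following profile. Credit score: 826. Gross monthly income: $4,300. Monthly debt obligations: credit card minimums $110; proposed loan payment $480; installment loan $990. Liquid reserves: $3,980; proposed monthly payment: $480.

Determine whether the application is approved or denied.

Credit score 826 ≥ 660 (meets base)
Total debts = (110 + 480 + 990) = 1,580. DTI: 1,580 ÷ 4,300 = 36.7%, over the 36% base limit.
Reserves = 3,980/480 = 8.3 months ≥ 3
DTI 36.7% is within the 36%–40% exception band; checking compensating factors.
Override check — reserves: 8.3 mo (ok); score: 826 (ok).
Both compensating conditions met → exception applies.

Approved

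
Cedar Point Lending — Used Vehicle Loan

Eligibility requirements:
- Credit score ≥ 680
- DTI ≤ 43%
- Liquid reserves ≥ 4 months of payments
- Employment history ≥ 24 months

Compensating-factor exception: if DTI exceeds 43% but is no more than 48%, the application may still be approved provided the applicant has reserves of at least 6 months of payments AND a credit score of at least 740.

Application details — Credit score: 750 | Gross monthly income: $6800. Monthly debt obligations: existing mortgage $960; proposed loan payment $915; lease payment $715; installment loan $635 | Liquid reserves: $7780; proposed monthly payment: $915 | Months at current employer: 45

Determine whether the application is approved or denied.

Approved

Credit score 750 ≥ 680 (meets base)
Total debts = (960 + 915 + 715 + 635) = 3,225. DTI = 3,225/6,800 = 47.4% > 43% — standard DTI limit exceeded.
Liquid reserves cover 7,780/915 = 8.5 months — ≥ 4 required
Employment 45 ≥ 24 months
DTI 47.4% is within the 43%–48% exception band; checking compensating factors.
Override check — reserves: 8.5 mo (ok); score: 750 (ok).
Both override conditions satisfied; DTI exception granted.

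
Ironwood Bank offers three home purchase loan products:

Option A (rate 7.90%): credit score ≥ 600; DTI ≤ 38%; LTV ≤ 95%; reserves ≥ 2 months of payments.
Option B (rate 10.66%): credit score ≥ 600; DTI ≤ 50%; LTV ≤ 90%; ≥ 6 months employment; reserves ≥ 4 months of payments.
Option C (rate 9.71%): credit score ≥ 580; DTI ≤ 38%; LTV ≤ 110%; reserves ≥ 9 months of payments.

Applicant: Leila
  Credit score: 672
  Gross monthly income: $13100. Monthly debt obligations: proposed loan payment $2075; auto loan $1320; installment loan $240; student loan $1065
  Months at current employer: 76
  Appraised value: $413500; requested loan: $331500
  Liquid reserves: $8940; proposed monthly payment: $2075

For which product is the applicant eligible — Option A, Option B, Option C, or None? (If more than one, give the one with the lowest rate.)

Option A

Total debts = (2,075 + 1,320 + 240 + 1,065) = 4,700; DTI = 4,700/13,100 = 35.9%.
LTV = 331,500/413,500 = 80.2%.
Reserves = 8,940/2,075 = 4.3 months.
Option A: score 672 ≥ 600; DTI 35.9% ≤ 38%; LTV 80.2% ≤ 95%; reserves 4.3 ≥ 2 mo → qualifies.
Option B: score 672 ≥ 600; DTI 35.9% ≤ 50%; LTV 80.2% ≤ 90%; employment 76 ≥ 6 mo; reserves 4.3 ≥ 4 mo → qualifies.
Option C: score 672 ≥ 580; DTI 35.9% ≤ 38%; LTV 80.2% ≤ 110%; reserves 4.3 < 9 mo → does not qualify.
Qualifying: Option A, Option B. Lowest rate is 7.90% → Option A.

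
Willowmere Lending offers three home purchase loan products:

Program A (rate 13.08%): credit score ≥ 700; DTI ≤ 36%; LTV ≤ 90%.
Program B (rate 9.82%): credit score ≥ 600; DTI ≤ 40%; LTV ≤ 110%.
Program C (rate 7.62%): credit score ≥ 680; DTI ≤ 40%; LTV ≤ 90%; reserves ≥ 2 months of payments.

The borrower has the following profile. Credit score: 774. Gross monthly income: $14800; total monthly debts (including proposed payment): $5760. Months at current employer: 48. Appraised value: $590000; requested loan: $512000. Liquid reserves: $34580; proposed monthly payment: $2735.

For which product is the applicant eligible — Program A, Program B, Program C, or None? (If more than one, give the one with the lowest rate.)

DTI = 5,760/14,800 = 38.9%.
LTV = 512,000/590,000 = 86.8%.
Reserves = 34,580/2,735 = 12.6 months.
Program A: score 774 ≥ 700; DTI 38.9% > 36%; LTV 86.8% ≤ 90% → does not qualify.
Program B: score 774 ≥ 600; DTI 38.9% ≤ 40%; LTV 86.8% ≤ 110% → qualifies.
Program C: score 774 ≥ 680; DTI 38.9% ≤ 40%; LTV 86.8% ≤ 90%; reserves 12.6 ≥ 2 mo → qualifies.
Qualifying: Program B, Program C. Lowest rate is 7.62% → Program C.

Program C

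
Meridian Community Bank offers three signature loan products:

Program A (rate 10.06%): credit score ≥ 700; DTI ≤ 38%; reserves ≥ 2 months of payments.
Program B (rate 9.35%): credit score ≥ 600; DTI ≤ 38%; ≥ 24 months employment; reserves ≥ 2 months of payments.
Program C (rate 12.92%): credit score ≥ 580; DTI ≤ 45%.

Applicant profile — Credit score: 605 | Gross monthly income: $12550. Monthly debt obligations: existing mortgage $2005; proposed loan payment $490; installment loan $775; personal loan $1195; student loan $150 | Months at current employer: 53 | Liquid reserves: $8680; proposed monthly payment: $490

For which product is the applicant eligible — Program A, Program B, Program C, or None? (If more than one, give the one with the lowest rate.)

Program B

Total debts = (2,005 + 490 + 775 + 1,195 + 150) = 4,615; DTI = 4,615/12,550 = 36.8%.
Reserves = 8,680/490 = 17.7 months.
Program A: score 605 < 700; DTI 36.8% ≤ 38%; reserves 17.7 ≥ 2 mo → does not qualify.
Program B: score 605 ≥ 600; DTI 36.8% ≤ 38%; employment 53 ≥ 24 mo; reserves 17.7 ≥ 2 mo → qualifies.
Program C: score 605 ≥ 580; DTI 36.8% ≤ 45% → qualifies.
Qualifying: Program B, Program C. Lowest rate is 9.35% → Program B.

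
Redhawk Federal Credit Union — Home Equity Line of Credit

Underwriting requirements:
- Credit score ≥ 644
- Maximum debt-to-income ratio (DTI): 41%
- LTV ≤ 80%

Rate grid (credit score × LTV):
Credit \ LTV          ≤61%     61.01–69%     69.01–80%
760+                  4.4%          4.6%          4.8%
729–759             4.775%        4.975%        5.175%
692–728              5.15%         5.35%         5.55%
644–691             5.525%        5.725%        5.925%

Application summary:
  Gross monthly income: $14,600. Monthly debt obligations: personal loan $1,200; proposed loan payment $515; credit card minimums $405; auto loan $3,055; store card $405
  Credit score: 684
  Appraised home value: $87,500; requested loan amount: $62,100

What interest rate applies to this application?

Credit score 684 ≥ 644; Total monthly debts = (1,200 + 515 + 405 + 3,055 + 405) = 5,580. DTI: 5,580 ÷ 14,600 = 38.2%, within the 41% cap
Loan-to-value = 62,100/87,500 = 71% — pass (80% max)
Row: 684 falls in 644–691. Column: 71% falls in 69.01–80%. Rate = 5.925%.

5.925%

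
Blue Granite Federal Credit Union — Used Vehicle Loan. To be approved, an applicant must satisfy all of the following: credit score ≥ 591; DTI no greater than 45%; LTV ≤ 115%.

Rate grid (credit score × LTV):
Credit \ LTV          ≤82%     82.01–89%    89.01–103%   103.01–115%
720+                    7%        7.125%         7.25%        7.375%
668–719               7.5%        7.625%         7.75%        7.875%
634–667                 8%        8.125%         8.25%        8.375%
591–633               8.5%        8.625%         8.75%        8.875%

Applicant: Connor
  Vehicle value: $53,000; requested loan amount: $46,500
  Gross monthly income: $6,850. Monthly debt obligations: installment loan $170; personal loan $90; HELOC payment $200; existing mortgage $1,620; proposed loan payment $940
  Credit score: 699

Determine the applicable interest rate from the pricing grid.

Credit score 699 ≥ 591; Total monthly debts = (170 + 90 + 200 + 1,620 + 940) = 3,020. DTI: 3,020 ÷ 6,850 = 44.1%, within the 45% cap
Loan-to-value = 46,500/53,000 = 87.7% — pass (115% max)
Score 699 is in the 668–719 band; LTV 87.7% is in the 82.01–89% band → 7.625%.

7.625%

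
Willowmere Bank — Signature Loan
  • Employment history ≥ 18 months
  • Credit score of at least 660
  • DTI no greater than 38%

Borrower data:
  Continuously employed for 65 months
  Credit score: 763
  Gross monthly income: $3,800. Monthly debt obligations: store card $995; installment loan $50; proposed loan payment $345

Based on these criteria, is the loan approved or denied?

Employment 65 ≥ 18 months
Credit score 763 ≥ 660 (meets)
Total monthly debts = (995 + 50 + 345) = 1,390. Debt-to-income = 1,390/3,800 = 36.6% — meets 38% limit
All criteria satisfied.

Approved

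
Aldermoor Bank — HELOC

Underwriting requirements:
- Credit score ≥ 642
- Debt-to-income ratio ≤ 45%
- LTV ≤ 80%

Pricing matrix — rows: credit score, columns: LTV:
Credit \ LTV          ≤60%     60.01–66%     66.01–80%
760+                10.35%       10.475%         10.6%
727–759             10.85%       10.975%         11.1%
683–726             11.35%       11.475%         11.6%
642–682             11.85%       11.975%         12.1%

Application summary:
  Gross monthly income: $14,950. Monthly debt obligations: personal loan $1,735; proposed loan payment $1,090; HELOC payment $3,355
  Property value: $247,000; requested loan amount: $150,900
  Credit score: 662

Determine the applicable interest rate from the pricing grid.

11.975%

Credit score 662 ≥ 642; Total monthly debts = (1,735 + 1,090 + 3,355) = 6,180. Debt-to-income = 6,180/14,950 = 41.3% — meets 45% limit
LTV: 150,900 ÷ 247,000 = 61.1%, within 80% cap
Credit 662 → row 642–682; LTV 61.1% → column 60.01–66%. Grid cell → 11.975%.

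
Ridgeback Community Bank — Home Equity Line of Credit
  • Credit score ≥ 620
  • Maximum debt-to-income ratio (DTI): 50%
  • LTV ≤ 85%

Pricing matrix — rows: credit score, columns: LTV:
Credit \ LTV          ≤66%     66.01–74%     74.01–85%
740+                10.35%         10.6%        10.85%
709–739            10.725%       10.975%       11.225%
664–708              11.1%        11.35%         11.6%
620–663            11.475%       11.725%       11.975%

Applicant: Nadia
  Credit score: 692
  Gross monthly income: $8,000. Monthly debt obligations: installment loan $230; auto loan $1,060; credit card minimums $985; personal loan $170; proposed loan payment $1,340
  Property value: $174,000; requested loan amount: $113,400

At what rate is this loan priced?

11.1%

Credit score 692 ≥ 620; Total monthly debts = (230 + 1,060 + 985 + 170 + 1,340) = 3,785. Debt-to-income = 3,785/8,000 = 47.3% — meets 50% limit
LTV: 113,400 ÷ 174,000 = 65.2%, within 85% cap
Credit 692 → row 664–708; LTV 65.2% → column ≤66%. Grid cell → 11.1%.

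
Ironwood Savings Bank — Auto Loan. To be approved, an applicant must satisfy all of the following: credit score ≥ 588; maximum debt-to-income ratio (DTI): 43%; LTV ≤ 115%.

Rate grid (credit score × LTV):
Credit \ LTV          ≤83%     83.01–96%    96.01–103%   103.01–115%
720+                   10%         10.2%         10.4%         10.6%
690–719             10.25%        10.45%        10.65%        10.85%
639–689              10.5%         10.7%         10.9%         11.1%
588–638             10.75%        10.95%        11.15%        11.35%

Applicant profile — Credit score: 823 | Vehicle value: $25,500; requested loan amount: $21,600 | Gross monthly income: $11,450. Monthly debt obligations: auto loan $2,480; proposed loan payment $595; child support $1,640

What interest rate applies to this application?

10.2%

Credit score 823 ≥ 588; Total monthly debts = (2,480 + 595 + 1,640) = 4,715. DTI = 4,715/11,450 = 41.2% ≤ 43%
LTV = 21,600/25,500 = 84.7% ≤ 115%
Score 823 is in the 720+ band; LTV 84.7% is in the 83.01–96% band → 10.2%.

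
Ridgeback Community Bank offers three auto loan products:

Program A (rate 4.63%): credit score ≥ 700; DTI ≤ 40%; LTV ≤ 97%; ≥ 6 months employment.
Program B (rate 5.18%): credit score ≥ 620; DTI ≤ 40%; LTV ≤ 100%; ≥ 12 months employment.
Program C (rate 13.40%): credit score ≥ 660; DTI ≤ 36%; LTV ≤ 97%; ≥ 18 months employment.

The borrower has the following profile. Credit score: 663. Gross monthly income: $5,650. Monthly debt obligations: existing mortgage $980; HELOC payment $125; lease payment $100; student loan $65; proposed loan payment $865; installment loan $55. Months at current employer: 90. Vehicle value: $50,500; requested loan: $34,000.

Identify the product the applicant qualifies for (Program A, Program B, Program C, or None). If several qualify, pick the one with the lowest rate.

Program B

Total debts = (980 + 125 + 100 + 65 + 865 + 55) = 2,190; DTI = 2,190/5,650 = 38.8%.
LTV = 34,000/50,500 = 67.3%.
Program A: score 663 < 700; DTI 38.8% ≤ 40%; LTV 67.3% ≤ 97%; employment 90 ≥ 6 mo → does not qualify.
Program B: score 663 ≥ 620; DTI 38.8% ≤ 40%; LTV 67.3% ≤ 100%; employment 90 ≥ 12 mo → qualifies.
Program C: score 663 ≥ 660; DTI 38.8% > 36%; LTV 67.3% ≤ 97%; employment 90 ≥ 18 mo → does not qualify.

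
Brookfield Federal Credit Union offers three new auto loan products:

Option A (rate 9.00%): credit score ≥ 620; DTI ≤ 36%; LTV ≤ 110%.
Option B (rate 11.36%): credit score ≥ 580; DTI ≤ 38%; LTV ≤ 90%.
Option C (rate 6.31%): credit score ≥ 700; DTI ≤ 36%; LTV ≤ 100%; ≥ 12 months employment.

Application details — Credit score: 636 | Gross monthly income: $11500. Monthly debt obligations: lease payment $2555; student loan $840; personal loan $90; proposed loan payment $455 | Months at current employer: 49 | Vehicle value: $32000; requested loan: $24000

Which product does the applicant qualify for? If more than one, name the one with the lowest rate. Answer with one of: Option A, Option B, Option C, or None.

Total debts = (2,555 + 840 + 90 + 455) = 3,940; DTI = 3,940/11,500 = 34.3%.
LTV = 24,000/32,000 = 75%.
Option A: score 636 ≥ 620; DTI 34.3% ≤ 36%; LTV 75% ≤ 110% → qualifies.
Option B: score 636 ≥ 580; DTI 34.3% ≤ 38%; LTV 75% ≤ 90% → qualifies.
Option C: score 636 < 700; DTI 34.3% ≤ 36%; LTV 75% ≤ 100%; employment 49 ≥ 12 mo → does not qualify.
Qualifying: Option A, Option B. Lowest rate is 9.00% → Option A.

Option A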